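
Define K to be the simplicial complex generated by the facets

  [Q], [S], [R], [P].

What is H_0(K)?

H_0 ≅ Z^4.

We work with the vertex ordering P < Q < R < S. The simplices of K, each written with vertices in increasing order, are:

  0-simplices (4): P, Q, R, S

giving chain groups C_0 ≅ Z^4.

Reading off H_k = ker ∂_k / im ∂_{k+1}:

  H_0: rank C_0 − rank ∂_1 = 4 − 0 = 4, and there is no ∂_1, so H_0 ≅ Z^4.

(K is a triangulation of a set of 4 points.)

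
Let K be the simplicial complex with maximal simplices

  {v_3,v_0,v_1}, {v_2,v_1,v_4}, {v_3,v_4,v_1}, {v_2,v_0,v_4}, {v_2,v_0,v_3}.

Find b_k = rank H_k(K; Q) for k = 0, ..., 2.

b_0 = 1, b_1 = 1, b_2 = 0.

Take the total order v_0 < v_1 < v_2 < v_3 < v_4 on the vertex set. Then K (dimension 2) consists of the simplices:

  0-simplices (5): [v_0], [v_1], [v_2], [v_3], [v_4]
  1-simplices (10): [v_0,v_1], [v_0,v_2], [v_0,v_3], [v_0,v_4], [v_1,v_2], [v_1,v_3], [v_1,v_4], [v_2,v_3], [v_2,v_4], [v_3,v_4]
  2-simplices (5): [v_0,v_1,v_3], [v_0,v_2,v_3], [v_0,v_2,v_4], [v_1,v_2,v_4], [v_1,v_3,v_4]

giving chain groups C_0 ≅ Z^5, C_1 ≅ Z^10, C_2 ≅ Z^5.

The boundary map ∂_1: C_1 → C_0 maps an edge to its endpoints' difference, ∂[p,q] = q − p. For instance
  ∂[v_0,v_3] = [v_3] − [v_0].
This gives a 5×10 integer matrix of rank 4; reducing to Smith normal form yields diagonal entries (1,1,1,1).

∂_2: C_2 → C_1 acts by ∂[p,q,r] = [q,r] − [p,r] + [p,q]. For instance
  ∂[v_1,v_3,v_4] = [v_3,v_4] − [v_1,v_4] + [v_1,v_3],
  ∂[v_1,v_2,v_4] = [v_2,v_4] − [v_1,v_4] + [v_1,v_2].
As a 10×5 matrix over Z this has rank 5, with invariant factors (1,1,1,1,1).

Computing H_k = (kernel of ∂_k) / (image of ∂_{k+1}):

  H_0: rank C_0 − rank ∂_1 = 5 − 4 = 1, and the invariant factors of ∂_1 are all 1, so H_0 = Z.
  H_1: rank ker ∂_1 − rank ∂_2 = (10 − 4) − 5 = 1, and the invariant factors of ∂_2 are all 1, so H_1 = Z.
  H_2: rank ker ∂_2 − rank ∂_3 = (5 − 5) − 0 = 0, and there is no ∂_3, so H_2 = 0.

Hence the Betti numbers are b_0 = 1, b_1 = 1, b_2 = 0.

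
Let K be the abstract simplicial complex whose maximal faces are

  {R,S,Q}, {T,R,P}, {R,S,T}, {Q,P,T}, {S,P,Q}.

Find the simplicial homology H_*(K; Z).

H_0 ≅ Z,  H_1 ≅ Z,  H_2 = 0.

Order the vertices as P < Q < R < S < T. Listing each simplex with vertices in this order, K has dimension 2 with simplices:

  0-simplices (5): P, Q, R, S, T
  1-simplices (10): PQ, PR, PS, PT, QR, QS, QT, RS, RT, ST
  2-simplices (5): PQS, PQT, PRT, QRS, RST

Hence C_0 ≅ Z^5, C_1 ≅ Z^10, C_2 ≅ Z^5.

Boundary ∂_1: C_1 → C_0 maps an edge to its endpoints' difference, ∂[p,q] = q − p.
As a 5×10 matrix over Z this has rank 4, with invariant factors (1,1,1,1).

∂_2: C_2 → C_1 maps a triangle to the signed sum of its edges. For instance
  ∂PQT = QT − PT + PQ,
  ∂QRS = RS − QS + QR.
This gives a 10×5 integer matrix of rank 5; reducing to Smith normal form yields diagonal entries (1,1,1,1,1).

Reading off H_k = ker ∂_k / im ∂_{k+1}:

  H_0: rank C_0 − rank ∂_1 = 5 − 4 = 1, and the invariant factors of ∂_1 are all 1, so H_0 ≅ Z.
  H_1: rank ker ∂_1 − rank ∂_2 = (10 − 4) − 5 = 1, and the invariant factors of ∂_2 are all 1, so H_1 ≅ Z.
  H_2: rank ker ∂_2 − rank ∂_3 = (5 − 5) − 0 = 0, and there is no ∂_3, so H_2 ≅ 0.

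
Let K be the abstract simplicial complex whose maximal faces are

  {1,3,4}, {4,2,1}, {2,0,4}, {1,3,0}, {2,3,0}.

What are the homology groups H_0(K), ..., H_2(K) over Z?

H_0 ≅ Z,  H_1 ≅ Z,  H_2 = 0.

We work with the vertex ordering 0 < 1 < 2 < 3 < 4. The simplices of K, each written with vertices in increasing order, are:

  0-simplices (5): [0], [1], [2], [3], [4]
  1-simplices (10): [0,1], [0,2], [0,3], [0,4], [1,2], [1,3], [1,4], [2,3], [2,4], [3,4]
  2-simplices (5): [0,1,3], [0,2,3], [0,2,4], [1,2,4], [1,3,4]

so the chain groups are C_0 ≅ Z^5, C_1 ≅ Z^10, C_2 ≅ Z^5.

Boundary ∂_1: C_1 → C_0 sends each edge [p,q] (with p < q) to q − p.
As a 5×10 matrix over Z this has rank 4, with invariant factors (1,1,1,1).

Boundary ∂_2: C_2 → C_1 acts by ∂[p,q,r] = [q,r] − [p,r] + [p,q]. For instance
  ∂[0,2,3] = [2,3] − [0,3] + [0,2],
  ∂[1,3,4] = [3,4] − [1,4] + [1,3].
The resulting 10×5 matrix has rank 5, and its Smith normal form has invariant factors (1,1,1,1,1).

Reading off H_k = ker ∂_k / im ∂_{k+1}:

  H_0: rank C_0 − rank ∂_1 = 5 − 4 = 1, and the invariant factors of ∂_1 are all 1, so H_0 = Z.
  H_1: rank ker ∂_1 − rank ∂_2 = (10 − 4) − 5 = 1, and the invariant factors of ∂_2 are all 1, so H_1 = Z.
  H_2: rank ker ∂_2 − rank ∂_3 = (5 − 5) − 0 = 0, and there is no ∂_3, so H_2 = 0.

As a check, the Euler characteristic is 5 − 10 + 5 = 0, which agrees with 1 − 1 + 0 = 0.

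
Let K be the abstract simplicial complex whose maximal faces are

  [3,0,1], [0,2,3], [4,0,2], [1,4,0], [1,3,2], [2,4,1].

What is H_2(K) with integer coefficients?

H_2 ≅ Z.

Order the vertices as 0 < 1 < 2 < 3 < 4. Listing each simplex with vertices in this order, K has dimension 2 with simplices:

  0-simplices (5): [0], [1], [2], [3], [4]
  1-simplices (9): [0,1], [0,2], [0,3], [0,4], [1,2], [1,3], [1,4], [2,3], [2,4]
  2-simplices (6): [0,1,3], [0,1,4], [0,2,3], [0,2,4], [1,2,3], [1,2,4]

so the chain groups are C_0 ≅ Z^5, C_1 ≅ Z^9, C_2 ≅ Z^6.

Boundary ∂_1: C_1 → C_0 is given by ∂[p,q] = [q] − [p]. For instance
  ∂[0,3] = [3] − [0].
The resulting 5×9 matrix has rank 4, and its Smith normal form has invariant factors (1,1,1,1).

∂_2: C_2 → C_1 sends each 2-simplex [p,q,r] to [q,r] − [p,r] + [p,q]. For instance
  ∂[1,2,4] = [2,4] − [1,4] + [1,2],
  ∂[0,1,4] = [1,4] − [0,4] + [0,1].
As a 9×6 matrix over Z this has rank 5, with invariant factors (1,1,1,1,1).

From H_k ≅ ker(∂_k) / im(∂_{k+1}) we obtain:

  H_2: rank ker ∂_2 − rank ∂_3 = (6 − 5) − 0 = 1, and there is no ∂_3, so H_2 = Z.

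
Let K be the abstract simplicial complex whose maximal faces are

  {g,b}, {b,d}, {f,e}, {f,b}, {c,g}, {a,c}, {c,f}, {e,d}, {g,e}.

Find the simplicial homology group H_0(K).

H_0 ≅ Z.

Take the total order a < b < c < d < e < f < g on the vertex set. Then K (dimension 1) consists of the simplices:

  0-simplices (7): a, b, c, d, e, f, g
  1-simplices (9): ac, bd, bf, bg, cf, cg, de, ef, eg

giving chain groups C_0 ≅ Z^7, C_1 ≅ Z^9.

Boundary ∂_1: C_1 → C_0 sends each edge [p,q] (with p < q) to q − p. For instance
  ∂bf = f − b.
This gives a 7×9 integer matrix of rank 6; reducing to Smith normal form yields diagonal entries (1,1,1,1,1,1).

Computing H_k = (kernel of ∂_k) / (image of ∂_{k+1}):

  H_0: rank C_0 − rank ∂_1 = 7 − 6 = 1, and the invariant factors of ∂_1 are all 1, so H_0 ≅ Z.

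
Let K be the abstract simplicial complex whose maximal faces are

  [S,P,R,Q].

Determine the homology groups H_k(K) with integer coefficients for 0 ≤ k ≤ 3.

H_0 = Z,  H_1 = 0,  H_2 = 0,  H_3 = 0.

Fix the vertex order P < Q < R < S and write every simplex with vertices in increasing order. Then dim K = 3 and the simplices of K are:

  0-simplices (4): P, Q, R, S
  1-simplices (6): PQ, PR, PS, QR, QS, RS
  2-simplices (4): PQR, PQS, PRS, QRS
  3-simplices (1): PQRS

so the chain groups are C_0 ≅ Z^4, C_1 ≅ Z^6, C_2 ≅ Z^4, C_3 ≅ Z^1.

∂_1: C_1 → C_0 is given by ∂[p,q] = [q] − [p]. For instance
  ∂PR = R − P.
The resulting 4×6 matrix has rank 3, and its Smith normal form has invariant factors (1,1,1).

∂_2: C_2 → C_1 maps a triangle to the signed sum of its edges. For instance
  ∂PQR = QR − PR + PQ,
  ∂QRS = RS − QS + QR.
The resulting 6×4 matrix has rank 3, and its Smith normal form has invariant factors (1,1,1).

The boundary map ∂_3: C_3 → C_2 sends each 3-simplex σ to the alternating sum Σ_i (−1)^i (σ with its i-th vertex removed). For instance
  ∂PQRS = QRS − PRS + PQS − PQR.
The resulting 4×1 matrix has rank 1, and its Smith normal form has invariant factors (1).

From H_k ≅ ker(∂_k) / im(∂_{k+1}) we obtain:

  H_0: rank C_0 − rank ∂_1 = 4 − 3 = 1, and the invariant factors of ∂_1 are all 1, so H_0 = Z.
  H_1: rank ker ∂_1 − rank ∂_2 = (6 − 3) − 3 = 0, and the invariant factors of ∂_2 are all 1, so H_1 = 0.
  H_2: rank ker ∂_2 − rank ∂_3 = (4 − 3) − 1 = 0, and the invariant factors of ∂_3 are all 1, so H_2 = 0.
  H_3: rank ker ∂_3 − rank ∂_4 = (1 − 1) − 0 = 0, and there is no ∂_4, so H_3 = 0.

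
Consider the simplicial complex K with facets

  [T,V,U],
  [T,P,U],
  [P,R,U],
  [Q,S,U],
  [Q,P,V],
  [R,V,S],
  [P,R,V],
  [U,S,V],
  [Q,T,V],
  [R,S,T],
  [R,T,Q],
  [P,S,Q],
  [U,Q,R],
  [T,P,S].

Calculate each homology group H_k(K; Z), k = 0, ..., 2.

Fix the vertex order P < Q < R < S < T < U < V and write every simplex with vertices in increasing order. Then dim K = 2 and the simplices of K are:

  0-simplices (7): P, Q, R, S, T, U, V
  1-simplices (21): PQ, PR, PS, PT, PU, PV, QR, QS, QT, QU, QV, RS, RT, RU, RV, ST, SU, SV, TU, TV, UV
  2-simplices (14): PQS, PQV, PRU, PRV, PST, PTU, QRT, QRU, QSU, QTV, RST, RSV, SUV, TUV

so the chain groups are C_0 ≅ Z^7, C_1 ≅ Z^21, C_2 ≅ Z^14.

The boundary map ∂_1: C_1 → C_0 sends each edge [p,q] (with p < q) to q − p.
The resulting 7×21 matrix has rank 6, and its Smith normal form has invariant factors (1,1,1,1,1,1).

∂_2: C_2 → C_1 sends each 2-simplex [p,q,r] to [q,r] − [p,r] + [p,q]. For instance
  ∂QSU = SU − QU + QS,
  ∂QRU = RU − QU + QR.
The resulting 21×14 matrix has rank 13, and its Smith normal form has invariant factors (1,1,1,1,1,1,1,1,1,1,1,1,1).

From H_k ≅ ker(∂_k) / im(∂_{k+1}) we obtain:

  H_0: rank C_0 − rank ∂_1 = 7 − 6 = 1, and the invariant factors of ∂_1 are all 1, so H_0 = Z.
  H_1: rank ker ∂_1 − rank ∂_2 = (21 − 6) − 13 = 2, and the invariant factors of ∂_2 are all 1, so H_1 = Z^2.
  H_2: rank ker ∂_2 − rank ∂_3 = (14 − 13) − 0 = 1, and there is no ∂_3, so H_2 = Z.

H_0 ≅ Z,  H_1 ≅ Z^2,  H_2 ≅ Z.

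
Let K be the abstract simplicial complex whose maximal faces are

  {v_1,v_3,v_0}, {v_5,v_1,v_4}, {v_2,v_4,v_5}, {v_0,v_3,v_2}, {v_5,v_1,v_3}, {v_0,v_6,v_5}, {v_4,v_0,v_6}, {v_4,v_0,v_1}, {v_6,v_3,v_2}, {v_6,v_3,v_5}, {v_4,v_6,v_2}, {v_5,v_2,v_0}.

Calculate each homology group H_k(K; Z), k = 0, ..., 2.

H_0 ≅ Z,  H_1 ≅ Z/2Z,  H_2 = 0.

K has 7 vertices, 18 edges, 12 triangles.
rank ∂_0 = 0, rank ∂_1 = 6 ⇒ b_0 = 7 − 0 − 6 = 1; all invariant factors of ∂_1 are 1 so no torsion. So H_0 ≅ Z.
rank ∂_1 = 6, rank ∂_2 = 12 ⇒ b_1 = 18 − 6 − 12 = 0; ∂_2 has invariant factor(s) [2] giving torsion. So H_1 ≅ Z/2Z.
rank ∂_2 = 12, rank ∂_3 = 0 ⇒ b_2 = 12 − 12 − 0 = 0. So H_2 ≅ 0.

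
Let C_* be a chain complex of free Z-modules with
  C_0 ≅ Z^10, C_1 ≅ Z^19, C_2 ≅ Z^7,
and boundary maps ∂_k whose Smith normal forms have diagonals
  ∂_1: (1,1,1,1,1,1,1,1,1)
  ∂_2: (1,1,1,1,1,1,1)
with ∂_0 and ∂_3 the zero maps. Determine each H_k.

H_0 ≅ Z,  H_1 ≅ Z^3,  H_2 = 0.

H_0: b_0 = 10 − 0 − 9 = 1; torsion from ∂_1 factors > 1: none. So H_0 ≅ Z.
H_1: b_1 = 19 − 9 − 7 = 3; torsion from ∂_2 factors > 1: none. So H_1 ≅ Z^3.
H_2: b_2 = 7 − 7 − 0 = 0; torsion from ∂_3 factors > 1: none. So H_2 ≅ 0.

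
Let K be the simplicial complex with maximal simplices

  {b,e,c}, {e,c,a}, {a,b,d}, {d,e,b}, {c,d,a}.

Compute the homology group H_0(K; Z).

H_0 ≅ Z.

Order the vertices as a < b < c < d < e. Listing each simplex with vertices in this order, K has dimension 2 with simplices:

  0-simplices (5): a, b, c, d, e
  1-simplices (10): ab, ac, ad, ae, bc, bd, be, cd, ce, de
  2-simplices (5): abd, acd, ace, bce, bde

giving chain groups C_0 ≅ Z^5, C_1 ≅ Z^10, C_2 ≅ Z^5.

∂_1: C_1 → C_0 maps an edge to its endpoints' difference, ∂[p,q] = q − p. For instance
  ∂be = e − b.
The 5×10 boundary matrix has rank 4 and Smith normal form diag(1,1,1,1).

The boundary map ∂_2: C_2 → C_1 sends each 2-simplex [p,q,r] to [q,r] − [p,r] + [p,q]. For instance
  ∂acd = cd − ad + ac,
  ∂ace = ce − ae + ac.
The resulting 10×5 matrix has rank 5, and its Smith normal form has invariant factors (1,1,1,1,1).

Reading off H_k = ker ∂_k / im ∂_{k+1}:

  H_0: rank C_0 − rank ∂_1 = 5 − 4 = 1, and the invariant factors of ∂_1 are all 1, so H_0 ≅ Z.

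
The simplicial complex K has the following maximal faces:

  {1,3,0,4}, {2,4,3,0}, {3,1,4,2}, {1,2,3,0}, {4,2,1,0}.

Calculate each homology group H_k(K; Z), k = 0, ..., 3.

H_0 = Z,  H_1 = 0,  H_2 = 0,  H_3 = Z.

Order the vertices as 0 < 1 < 2 < 3 < 4. Listing each simplex with vertices in this order, K has dimension 3 with simplices:

  0-simplices (5): [0], [1], [2], [3], [4]
  1-simplices (10): [0,1], [0,2], [0,3], [0,4], [1,2], [1,3], [1,4], [2,3], [2,4], [3,4]
  2-simplices (10): [0,1,2], [0,1,3], [0,1,4], [0,2,3], [0,2,4], [0,3,4], [1,2,3], [1,2,4], [1,3,4], [2,3,4]
  3-simplices (5): [0,1,2,3], [0,1,2,4], [0,1,3,4], [0,2,3,4], [1,2,3,4]

so the chain groups are C_0 ≅ Z^5, C_1 ≅ Z^10, C_2 ≅ Z^10, C_3 ≅ Z^5.

Boundary ∂_1: C_1 → C_0 sends each edge [p,q] (with p < q) to q − p.
As a 5×10 matrix over Z this has rank 4, with invariant factors (1,1,1,1).

The boundary map ∂_2: C_2 → C_1 acts by ∂[p,q,r] = [q,r] − [p,r] + [p,q]. For instance
  ∂[0,2,3] = [2,3] − [0,3] + [0,2],
  ∂[0,1,3] = [1,3] − [0,3] + [0,1].
The 10×10 boundary matrix has rank 6 and Smith normal form diag(1,1,1,1,1,1).

∂_3: C_3 → C_2 sends each 3-simplex σ to the alternating sum Σ_i (−1)^i (σ with its i-th vertex removed). For instance
  ∂[0,1,2,4] = [1,2,4] − [0,2,4] + [0,1,4] − [0,1,2],
  ∂[0,2,3,4] = [2,3,4] − [0,3,4] + [0,2,4] − [0,2,3].
The 10×5 boundary matrix has rank 4 and Smith normal form diag(1,1,1,1).

Computing H_k = (kernel of ∂_k) / (image of ∂_{k+1}):

  H_0: rank C_0 − rank ∂_1 = 5 − 4 = 1, and the invariant factors of ∂_1 are all 1, so H_0 = Z.
  H_1: rank ker ∂_1 − rank ∂_2 = (10 − 4) − 6 = 0, and the invariant factors of ∂_2 are all 1, so H_1 = 0.
  H_2: rank ker ∂_2 − rank ∂_3 = (10 − 6) − 4 = 0, and the invariant factors of ∂_3 are all 1, so H_2 = 0.
  H_3: rank ker ∂_3 − rank ∂_4 = (5 − 4) − 0 = 1, and there is no ∂_4, so H_3 = Z.

As a check, the Euler characteristic is 5 − 10 + 10 − 5 = 0, which agrees with 1 − 0 + 0 − 1 = 0.
(K is a triangulation of the 3-sphere S^3.)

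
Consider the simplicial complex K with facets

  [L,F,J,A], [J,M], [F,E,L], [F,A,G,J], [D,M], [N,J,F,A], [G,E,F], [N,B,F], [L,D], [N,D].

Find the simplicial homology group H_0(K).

H_0 ≅ Z.

Order the vertices as A < B < D < E < F < G < J < L < M < N. Listing each simplex with vertices in this order, K has dimension 3 with simplices:

  0-simplices (10): A, B, D, E, F, G, J, L, M, N
  1-simplices (21): AF, AG, AJ, AL, AN, BF, BN, DL, DM, DN, EF, EG, EL, FG, FJ, FL, FN, GJ, JL, JM, JN
  2-simplices (13): AFG, AFJ, AFL, AFN, AGJ, AJL, AJN, BFN, EFG, EFL, FGJ, FJL, FJN
  3-simplices (3): AFGJ, AFJL, AFJN

so the chain groups are C_0 ≅ Z^10, C_1 ≅ Z^21, C_2 ≅ Z^13, C_3 ≅ Z^3.

The boundary map ∂_1: C_1 → C_0 sends each edge [p,q] (with p < q) to q − p.
The resulting 10×21 matrix has rank 9, and its Smith normal form has invariant factors (1,1,1,1,1,1,1,1,1).

∂_2: C_2 → C_1 maps a triangle to the signed sum of its edges. For instance
  ∂AFN = FN − AN + AF,
  ∂EFL = FL − EL + EF.
The 21×13 boundary matrix has rank 10 and Smith normal form diag(1,1,1,1,1,1,1,1,1,1).

∂_3: C_3 → C_2 sends each 3-simplex σ to the alternating sum Σ_i (−1)^i (σ with its i-th vertex removed). For instance
  ∂AFGJ = FGJ − AGJ + AFJ − AFG,
  ∂AFJL = FJL − AJL + AFL − AFJ.
The 13×3 boundary matrix has rank 3 and Smith normal form diag(1,1,1).

Now H_k = ker ∂_k / im ∂_{k+1}, so:

  H_0: rank C_0 − rank ∂_1 = 10 − 9 = 1, and the invariant factors of ∂_1 are all 1, so H_0 ≅ Z.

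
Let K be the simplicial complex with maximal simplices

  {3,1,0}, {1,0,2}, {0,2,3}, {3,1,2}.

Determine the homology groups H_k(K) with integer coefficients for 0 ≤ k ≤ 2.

K has 4 vertices, 6 edges, 4 triangles.
rank ∂_0 = 0, rank ∂_1 = 3 ⇒ b_0 = 4 − 0 − 3 = 1; all invariant factors of ∂_1 are 1 so no torsion. So H_0 = Z.
rank ∂_1 = 3, rank ∂_2 = 3 ⇒ b_1 = 6 − 3 − 3 = 0; all invariant factors of ∂_2 are 1 so no torsion. So H_1 = 0.
rank ∂_2 = 3, rank ∂_3 = 0 ⇒ b_2 = 4 − 3 − 0 = 1. So H_2 = Z.

H_0 = Z,  H_1 = 0,  H_2 = Z.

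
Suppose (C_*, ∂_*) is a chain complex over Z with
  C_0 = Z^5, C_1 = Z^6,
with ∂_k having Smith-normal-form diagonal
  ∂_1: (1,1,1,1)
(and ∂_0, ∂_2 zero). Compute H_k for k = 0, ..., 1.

H_0 = Z,  H_1 = Z^2.

H_0: b_0 = 5 − 0 − 4 = 1; torsion from ∂_1 factors > 1: none. So H_0 = Z.
H_1: b_1 = 6 − 4 − 0 = 2; torsion from ∂_2 factors > 1: none. So H_1 = Z^2.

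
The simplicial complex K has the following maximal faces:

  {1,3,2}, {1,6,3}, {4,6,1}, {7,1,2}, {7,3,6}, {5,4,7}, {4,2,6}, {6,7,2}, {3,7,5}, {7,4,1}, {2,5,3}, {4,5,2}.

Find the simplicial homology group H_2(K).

We work with the vertex ordering 1 < 2 < 3 < 4 < 5 < 6 < 7. The simplices of K, each written with vertices in increasing order, are:

  0-simplices (7): [1], [2], [3], [4], [5], [6], [7]
  1-simplices (18): [1,2], [1,3], [1,4], [1,6], [1,7], [2,3], [2,4], [2,5], [2,6], [2,7], [3,5], [3,6], [3,7], [4,5], [4,6], [4,7], [5,7], [6,7]
  2-simplices (12): [1,2,3], [1,2,7], [1,3,6], [1,4,6], [1,4,7], [2,3,5], [2,4,5], [2,4,6], [2,6,7], [3,5,7], [3,6,7], [4,5,7]

Hence C_0 ≅ Z^7, C_1 ≅ Z^18, C_2 ≅ Z^12.

∂_1: C_1 → C_0 maps an edge to its endpoints' difference, ∂[p,q] = q − p.
The 7×18 boundary matrix has rank 6 and Smith normal form diag(1,1,1,1,1,1).

Boundary ∂_2: C_2 → C_1 maps a triangle to the signed sum of its edges. For instance
  ∂[2,4,6] = [4,6] − [2,6] + [2,4],
  ∂[1,2,7] = [2,7] − [1,7] + [1,2].
The resulting 18×12 matrix has rank 12, and its Smith normal form has invariant factors (1,1,1,1,1,1,1,1,1,1,1,2).

Now H_k = ker ∂_k / im ∂_{k+1}, so:

  H_2: rank ker ∂_2 − rank ∂_3 = (12 − 12) − 0 = 0, and there is no ∂_3, so H_2 ≅ 0.

(K is a triangulation of the real projective plane RP^2.)

H_2 = 0.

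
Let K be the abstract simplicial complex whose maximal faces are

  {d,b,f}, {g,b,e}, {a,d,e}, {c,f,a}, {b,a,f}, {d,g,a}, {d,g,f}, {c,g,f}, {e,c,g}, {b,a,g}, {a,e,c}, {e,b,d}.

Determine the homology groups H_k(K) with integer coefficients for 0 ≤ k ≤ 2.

Fix the vertex order a < b < c < d < e < f < g and write every simplex with vertices in increasing order. Then dim K = 2 and the simplices of K are:

  0-simplices (7): a, b, c, d, e, f, g
  1-simplices (18): ab, ac, ad, ae, af, ag, bd, be, bf, bg, ce, cf, cg, de, df, dg, eg, fg
  2-simplices (12): abf, abg, ace, acf, ade, adg, bde, bdf, beg, ceg, cfg, dfg

giving chain groups C_0 ≅ Z^7, C_1 ≅ Z^18, C_2 ≅ Z^12.

∂_1: C_1 → C_0 maps an edge to its endpoints' difference, ∂[p,q] = q − p.
The resulting 7×18 matrix has rank 6, and its Smith normal form has invariant factors (1,1,1,1,1,1).

The boundary map ∂_2: C_2 → C_1 acts by ∂[p,q,r] = [q,r] − [p,r] + [p,q]. For instance
  ∂bdf = df − bf + bd,
  ∂acf = cf − af + ac.
As a 18×12 matrix over Z this has rank 12, with invariant factors (1,1,1,1,1,1,1,1,1,1,1,2).

Computing H_k = (kernel of ∂_k) / (image of ∂_{k+1}):

  H_0: rank C_0 − rank ∂_1 = 7 − 6 = 1, and the invariant factors of ∂_1 are all 1, so H_0 ≅ Z.
  H_1: rank ker ∂_1 − rank ∂_2 = (18 − 6) − 12 = 0, and ∂_2 has invariant factor 2 > 1, so H_1 ≅ Z/2.
  H_2: rank ker ∂_2 − rank ∂_3 = (12 − 12) − 0 = 0, and there is no ∂_3, so H_2 ≅ 0.

As a check, the Euler characteristic is 7 − 18 + 12 = 1, which agrees with 1 − 0 + 0 = 1.

H_0 ≅ Z,  H_1 ≅ Z/2,  H_2 = 0.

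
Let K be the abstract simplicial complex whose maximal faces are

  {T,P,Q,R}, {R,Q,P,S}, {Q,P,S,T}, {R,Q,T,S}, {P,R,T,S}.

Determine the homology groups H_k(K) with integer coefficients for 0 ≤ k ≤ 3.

Take the total order P < Q < R < S < T on the vertex set. Then K (dimension 3) consists of the simplices:

  0-simplices (5): P, Q, R, S, T
  1-simplices (10): PQ, PR, PS, PT, QR, QS, QT, RS, RT, ST
  2-simplices (10): PQR, PQS, PQT, PRS, PRT, PST, QRS, QRT, QST, RST
  3-simplices (5): PQRS, PQRT, PQST, PRST, QRST

Hence C_0 ≅ Z^5, C_1 ≅ Z^10, C_2 ≅ Z^10, C_3 ≅ Z^5.

Boundary ∂_1: C_1 → C_0 sends each edge [p,q] (with p < q) to q − p. For instance
  ∂QR = R − Q.
This gives a 5×10 integer matrix of rank 4; reducing to Smith normal form yields diagonal entries (1,1,1,1).

Boundary ∂_2: C_2 → C_1 sends each 2-simplex [p,q,r] to [q,r] − [p,r] + [p,q]. For instance
  ∂RST = ST − RT + RS,
  ∂QRS = RS − QS + QR.
This gives a 10×10 integer matrix of rank 6; reducing to Smith normal form yields diagonal entries (1,1,1,1,1,1).

The boundary map ∂_3: C_3 → C_2 sends each 3-simplex σ to the alternating sum Σ_i (−1)^i (σ with its i-th vertex removed). For instance
  ∂PQRS = QRS − PRS + PQS − PQR,
  ∂PQST = QST − PST + PQT − PQS.
The resulting 10×5 matrix has rank 4, and its Smith normal form has invariant factors (1,1,1,1).

Computing H_k = (kernel of ∂_k) / (image of ∂_{k+1}):

  H_0: rank C_0 − rank ∂_1 = 5 − 4 = 1, and the invariant factors of ∂_1 are all 1, so H_0 = Z.
  H_1: rank ker ∂_1 − rank ∂_2 = (10 − 4) − 6 = 0, and the invariant factors of ∂_2 are all 1, so H_1 = 0.
  H_2: rank ker ∂_2 − rank ∂_3 = (10 − 6) − 4 = 0, and the invariant factors of ∂_3 are all 1, so H_2 = 0.
  H_3: rank ker ∂_3 − rank ∂_4 = (5 − 4) − 0 = 1, and there is no ∂_4, so H_3 = Z.

(K is a triangulation of the 3-sphere S^3.)

H_0 ≅ Z,  H_1 = 0,  H_2 = 0,  H_3 ≅ Z.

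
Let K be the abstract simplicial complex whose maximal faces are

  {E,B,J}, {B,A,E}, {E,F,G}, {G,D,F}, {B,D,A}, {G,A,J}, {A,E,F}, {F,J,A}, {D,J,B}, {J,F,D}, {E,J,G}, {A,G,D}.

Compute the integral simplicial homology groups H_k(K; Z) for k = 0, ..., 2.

H_0 = Z,  H_1 = Z/2,  H_2 = 0.

We work with the vertex ordering A < B < D < E < F < G < J. The simplices of K, each written with vertices in increasing order, are:

  0-simplices (7): A, B, D, E, F, G, J
  1-simplices (18): AB, AD, AE, AF, AG, AJ, BD, BE, BJ, DF, DG, DJ, EF, EG, EJ, FG, FJ, GJ
  2-simplices (12): ABD, ABE, ADG, AEF, AFJ, AGJ, BDJ, BEJ, DFG, DFJ, EFG, EGJ

Hence C_0 ≅ Z^7, C_1 ≅ Z^18, C_2 ≅ Z^12.

∂_1: C_1 → C_0 is given by ∂[p,q] = [q] − [p]. For instance
  ∂BE = E − B.
The 7×18 boundary matrix has rank 6 and Smith normal form diag(1,1,1,1,1,1).

Boundary ∂_2: C_2 → C_1 maps a triangle to the signed sum of its edges. For instance
  ∂DFG = FG − DG + DF,
  ∂AGJ = GJ − AJ + AG.
The resulting 18×12 matrix has rank 12, and its Smith normal form has invariant factors (1,1,1,1,1,1,1,1,1,1,1,2).

Computing H_k = (kernel of ∂_k) / (image of ∂_{k+1}):

  H_0: rank C_0 − rank ∂_1 = 7 − 6 = 1, and the invariant factors of ∂_1 are all 1, so H_0 = Z.
  H_1: rank ker ∂_1 − rank ∂_2 = (18 − 6) − 12 = 0, and ∂_2 has invariant factor 2 > 1, so H_1 = Z/2.
  H_2: rank ker ∂_2 − rank ∂_3 = (12 − 12) − 0 = 0, and there is no ∂_3, so H_2 = 0.

As a check, the Euler characteristic is 7 − 18 + 12 = 1, which agrees with 1 − 0 + 0 = 1.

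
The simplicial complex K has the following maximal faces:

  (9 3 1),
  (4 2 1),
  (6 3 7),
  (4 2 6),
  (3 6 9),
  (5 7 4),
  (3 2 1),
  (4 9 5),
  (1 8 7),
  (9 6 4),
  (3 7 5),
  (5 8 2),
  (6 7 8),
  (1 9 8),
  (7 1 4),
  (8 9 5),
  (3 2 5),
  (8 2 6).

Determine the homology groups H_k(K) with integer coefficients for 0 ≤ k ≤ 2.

H_0 ≅ Z,  H_1 ≅ Z^2,  H_2 ≅ Z.

Take the total order 1 < 2 < 3 < 4 < 5 < 6 < 7 < 8 < 9 on the vertex set. Then K (dimension 2) consists of the simplices:

  0-simplices (9): [1], [2], [3], [4], [5], [6], [7], [8], [9]
  1-simplices (27): (27 of them)
  2-simplices (18): [1,2,3], [1,2,4], [1,3,9], [1,4,7], [1,7,8], [1,8,9], [2,3,5], [2,4,6], [2,5,8], [2,6,8], [3,5,7], [3,6,7], [3,6,9], [4,5,7], [4,5,9], [4,6,9], [5,8,9], [6,7,8]

so the chain groups are C_0 ≅ Z^9, C_1 ≅ Z^27, C_2 ≅ Z^18.

∂_1: C_1 → C_0 is given by ∂[p,q] = [q] − [p].
As a 9×27 matrix over Z this has rank 8, with invariant factors (1,1,1,1,1,1,1,1).

Boundary ∂_2: C_2 → C_1 maps a triangle to the signed sum of its edges. For instance
  ∂[4,6,9] = [6,9] − [4,9] + [4,6],
  ∂[3,6,7] = [6,7] − [3,7] + [3,6].
The resulting 27×18 matrix has rank 17, and its Smith normal form has invariant factors (1,1,1,1,1,1,1,1,1,1,1,1,1,1,1,1,1).

Reading off H_k = ker ∂_k / im ∂_{k+1}:

  H_0: rank C_0 − rank ∂_1 = 9 − 8 = 1, and the invariant factors of ∂_1 are all 1, so H_0 ≅ Z.
  H_1: rank ker ∂_1 − rank ∂_2 = (27 − 8) − 17 = 2, and the invariant factors of ∂_2 are all 1, so H_1 ≅ Z^2.
  H_2: rank ker ∂_2 − rank ∂_3 = (18 − 17) − 0 = 1, and there is no ∂_3, so H_2 ≅ Z.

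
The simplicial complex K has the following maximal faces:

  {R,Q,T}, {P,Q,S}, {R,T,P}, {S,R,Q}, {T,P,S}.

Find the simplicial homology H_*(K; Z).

H_0 = Z,  H_1 = Z,  H_2 = 0.

K has 5 vertices, 10 edges, 5 triangles.
rank ∂_0 = 0, rank ∂_1 = 4 ⇒ b_0 = 5 − 0 − 4 = 1; all invariant factors of ∂_1 are 1 so no torsion. So H_0 = Z.
rank ∂_1 = 4, rank ∂_2 = 5 ⇒ b_1 = 10 − 4 − 5 = 1; all invariant factors of ∂_2 are 1 so no torsion. So H_1 = Z.
rank ∂_2 = 5, rank ∂_3 = 0 ⇒ b_2 = 5 − 5 − 0 = 0. So H_2 = 0.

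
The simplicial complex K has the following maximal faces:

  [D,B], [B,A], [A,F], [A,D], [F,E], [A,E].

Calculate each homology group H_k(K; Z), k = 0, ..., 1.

H_0 = Z,  H_1 = Z^2.

Fix the vertex order A < B < D < E < F and write every simplex with vertices in increasing order. Then dim K = 1 and the simplices of K are:

  0-simplices (5): A, B, D, E, F
  1-simplices (6): AB, AD, AE, AF, BD, EF

Hence C_0 ≅ Z^5, C_1 ≅ Z^6.

The boundary map ∂_1: C_1 → C_0 is given by ∂[p,q] = [q] − [p]. For instance
  ∂BD = D − B.
The resulting 5×6 matrix has rank 4, and its Smith normal form has invariant factors (1,1,1,1).

Reading off H_k = ker ∂_k / im ∂_{k+1}:

  H_0: rank C_0 − rank ∂_1 = 5 − 4 = 1, and the invariant factors of ∂_1 are all 1, so H_0 ≅ Z.
  H_1: rank ker ∂_1 − rank ∂_2 = (6 − 4) − 0 = 2, and there is no ∂_2, so H_1 ≅ Z^2.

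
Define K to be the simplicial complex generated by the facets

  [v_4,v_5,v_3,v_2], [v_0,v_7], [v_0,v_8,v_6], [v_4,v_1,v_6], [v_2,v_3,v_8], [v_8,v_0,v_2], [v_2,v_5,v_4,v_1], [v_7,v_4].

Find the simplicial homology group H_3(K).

H_3 = 0.

We work with the vertex ordering v_0 < v_1 < v_2 < v_3 < v_4 < v_5 < v_6 < v_7 < v_8. The simplices of K, each written with vertices in increasing order, are:

  0-simplices (9): [v_0], [v_1], [v_2], [v_3], [v_4], [v_5], [v_6], [v_7], [v_8]
  1-simplices (19): (19 of them)
  2-simplices (11): (11 of them)
  3-simplices (2): [v_1,v_2,v_4,v_5], [v_2,v_3,v_4,v_5]

giving chain groups C_0 ≅ Z^9, C_1 ≅ Z^19, C_2 ≅ Z^11, C_3 ≅ Z^2.

The boundary map ∂_1: C_1 → C_0 sends each edge [p,q] (with p < q) to q − p. For instance
  ∂[v_0,v_7] = [v_7] − [v_0].
As a 9×19 matrix over Z this has rank 8, with invariant factors (1,1,1,1,1,1,1,1).

Boundary ∂_2: C_2 → C_1 sends each 2-simplex [p,q,r] to [q,r] − [p,r] + [p,q]. For instance
  ∂[v_2,v_3,v_8] = [v_3,v_8] − [v_2,v_8] + [v_2,v_3],
  ∂[v_1,v_4,v_6] = [v_4,v_6] − [v_1,v_6] + [v_1,v_4].
The resulting 19×11 matrix has rank 9, and its Smith normal form has invariant factors (1,1,1,1,1,1,1,1,1).

The boundary map ∂_3: C_3 → C_2 sends each 3-simplex σ to the alternating sum Σ_i (−1)^i (σ with its i-th vertex removed). For instance
  ∂[v_1,v_2,v_4,v_5] = [v_2,v_4,v_5] − [v_1,v_4,v_5] + [v_1,v_2,v_5] − [v_1,v_2,v_4],
  ∂[v_2,v_3,v_4,v_5] = [v_3,v_4,v_5] − [v_2,v_4,v_5] + [v_2,v_3,v_5] − [v_2,v_3,v_4].
As a 11×2 matrix over Z this has rank 2, with invariant factors (1,1).

Now H_k = ker ∂_k / im ∂_{k+1}, so:

  H_3: rank ker ∂_3 − rank ∂_4 = (2 − 2) − 0 = 0, and there is no ∂_4, so H_3 ≅ 0.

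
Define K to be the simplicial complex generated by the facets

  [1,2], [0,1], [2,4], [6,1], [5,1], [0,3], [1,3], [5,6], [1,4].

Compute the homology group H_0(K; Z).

We work with the vertex ordering 0 < 1 < 2 < 3 < 4 < 5 < 6. The simplices of K, each written with vertices in increasing order, are:

  0-simplices (7): [0], [1], [2], [3], [4], [5], [6]
  1-simplices (9): [0,1], [0,3], [1,2], [1,3], [1,4], [1,5], [1,6], [2,4], [5,6]

giving chain groups C_0 ≅ Z^7, C_1 ≅ Z^9.

The boundary map ∂_1: C_1 → C_0 maps an edge to its endpoints' difference, ∂[p,q] = q − p. For instance
  ∂[1,6] = [6] − [1].
This gives a 7×9 integer matrix of rank 6; reducing to Smith normal form yields diagonal entries (1,1,1,1,1,1).

Computing H_k = (kernel of ∂_k) / (image of ∂_{k+1}):

  H_0: rank C_0 − rank ∂_1 = 7 − 6 = 1, and the invariant factors of ∂_1 are all 1, so H_0 ≅ Z.

(K is a triangulation of a wedge of 3 circles.)

H_0 = Z.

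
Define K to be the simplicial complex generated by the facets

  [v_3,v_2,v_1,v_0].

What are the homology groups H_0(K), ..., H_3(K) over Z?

Fix the vertex order v_0 < v_1 < v_2 < v_3 and write every simplex with vertices in increasing order. Then dim K = 3 and the simplices of K are:

  0-simplices (4): [v_0], [v_1], [v_2], [v_3]
  1-simplices (6): [v_0,v_1], [v_0,v_2], [v_0,v_3], [v_1,v_2], [v_1,v_3], [v_2,v_3]
  2-simplices (4): [v_0,v_1,v_2], [v_0,v_1,v_3], [v_0,v_2,v_3], [v_1,v_2,v_3]
  3-simplices (1): [v_0,v_1,v_2,v_3]

giving chain groups C_0 ≅ Z^4, C_1 ≅ Z^6, C_2 ≅ Z^4, C_3 ≅ Z^1.

Boundary ∂_1: C_1 → C_0 is given by ∂[p,q] = [q] − [p]. For instance
  ∂[v_1,v_2] = [v_2] − [v_1].
This gives a 4×6 integer matrix of rank 3; reducing to Smith normal form yields diagonal entries (1,1,1).

Boundary ∂_2: C_2 → C_1 maps a triangle to the signed sum of its edges. For instance
  ∂[v_1,v_2,v_3] = [v_2,v_3] − [v_1,v_3] + [v_1,v_2],
  ∂[v_0,v_1,v_2] = [v_1,v_2] − [v_0,v_2] + [v_0,v_1].
The resulting 6×4 matrix has rank 3, and its Smith normal form has invariant factors (1,1,1).

Boundary ∂_3: C_3 → C_2 sends each 3-simplex σ to the alternating sum Σ_i (−1)^i (σ with its i-th vertex removed). For instance
  ∂[v_0,v_1,v_2,v_3] = [v_1,v_2,v_3] − [v_0,v_2,v_3] + [v_0,v_1,v_3] − [v_0,v_1,v_2].
This gives a 4×1 integer matrix of rank 1; reducing to Smith normal form yields diagonal entries (1).

Computing H_k = (kernel of ∂_k) / (image of ∂_{k+1}):

  H_0: rank C_0 − rank ∂_1 = 4 − 3 = 1, and the invariant factors of ∂_1 are all 1, so H_0 ≅ Z.
  H_1: rank ker ∂_1 − rank ∂_2 = (6 − 3) − 3 = 0, and the invariant factors of ∂_2 are all 1, so H_1 ≅ 0.
  H_2: rank ker ∂_2 − rank ∂_3 = (4 − 3) − 1 = 0, and the invariant factors of ∂_3 are all 1, so H_2 ≅ 0.
  H_3: rank ker ∂_3 − rank ∂_4 = (1 − 1) − 0 = 0, and there is no ∂_4, so H_3 ≅ 0.

(K is a triangulation of the 3-simplex.)

H_0 = Z,  H_1 = 0,  H_2 = 0,  H_3 = 0.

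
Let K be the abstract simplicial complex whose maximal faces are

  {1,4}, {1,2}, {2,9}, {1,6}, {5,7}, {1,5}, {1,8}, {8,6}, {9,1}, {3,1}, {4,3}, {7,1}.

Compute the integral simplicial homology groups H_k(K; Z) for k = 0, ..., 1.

K has 9 vertices, 12 edges.
rank ∂_0 = 0, rank ∂_1 = 8 ⇒ b_0 = 9 − 0 − 8 = 1; all invariant factors of ∂_1 are 1 so no torsion. So H_0 ≅ Z.
rank ∂_1 = 8, rank ∂_2 = 0 ⇒ b_1 = 12 − 8 − 0 = 4. So H_1 ≅ Z^4.

H_0 ≅ Z,  H_1 ≅ Z^4.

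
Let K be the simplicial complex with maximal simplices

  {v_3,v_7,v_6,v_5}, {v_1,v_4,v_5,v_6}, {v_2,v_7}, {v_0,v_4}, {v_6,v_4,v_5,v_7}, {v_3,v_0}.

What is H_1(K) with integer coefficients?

H_1 ≅ Z.

Take the total order v_0 < v_1 < v_2 < v_3 < v_4 < v_5 < v_6 < v_7 on the vertex set. Then K (dimension 3) consists of the simplices:

  0-simplices (8): [v_0], [v_1], [v_2], [v_3], [v_4], [v_5], [v_6], [v_7]
  1-simplices (15): (15 of them)
  2-simplices (10): [v_1,v_4,v_5], [v_1,v_4,v_6], [v_1,v_5,v_6], [v_3,v_5,v_6], [v_3,v_5,v_7], [v_3,v_6,v_7], [v_4,v_5,v_6], [v_4,v_5,v_7], [v_4,v_6,v_7], [v_5,v_6,v_7]
  3-simplices (3): [v_1,v_4,v_5,v_6], [v_3,v_5,v_6,v_7], [v_4,v_5,v_6,v_7]

Hence C_0 ≅ Z^8, C_1 ≅ Z^15, C_2 ≅ Z^10, C_3 ≅ Z^3.

Boundary ∂_1: C_1 → C_0 maps an edge to its endpoints' difference, ∂[p,q] = q − p. For instance
  ∂[v_5,v_6] = [v_6] − [v_5].
As a 8×15 matrix over Z this has rank 7, with invariant factors (1,1,1,1,1,1,1).

The boundary map ∂_2: C_2 → C_1 sends each 2-simplex [p,q,r] to [q,r] − [p,r] + [p,q]. For instance
  ∂[v_3,v_5,v_7] = [v_5,v_7] − [v_3,v_7] + [v_3,v_5],
  ∂[v_3,v_5,v_6] = [v_5,v_6] − [v_3,v_6] + [v_3,v_5].
The resulting 15×10 matrix has rank 7, and its Smith normal form has invariant factors (1,1,1,1,1,1,1).

∂_3: C_3 → C_2 sends each 3-simplex σ to the alternating sum Σ_i (−1)^i (σ with its i-th vertex removed). For instance
  ∂[v_1,v_4,v_5,v_6] = [v_4,v_5,v_6] − [v_1,v_5,v_6] + [v_1,v_4,v_6] − [v_1,v_4,v_5],
  ∂[v_4,v_5,v_6,v_7] = [v_5,v_6,v_7] − [v_4,v_6,v_7] + [v_4,v_5,v_7] − [v_4,v_5,v_6].
The resulting 10×3 matrix has rank 3, and its Smith normal form has invariant factors (1,1,1).

Now H_k = ker ∂_k / im ∂_{k+1}, so:

  H_1: rank ker ∂_1 − rank ∂_2 = (15 − 7) − 7 = 1, and the invariant factors of ∂_2 are all 1, so H_1 = Z.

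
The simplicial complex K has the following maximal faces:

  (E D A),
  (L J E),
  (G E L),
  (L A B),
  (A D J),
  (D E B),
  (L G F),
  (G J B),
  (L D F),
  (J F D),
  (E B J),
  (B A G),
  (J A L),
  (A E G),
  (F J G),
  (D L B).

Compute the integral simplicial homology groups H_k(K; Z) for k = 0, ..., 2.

H_0 ≅ Z,  H_1 ≅ Z^2,  H_2 ≅ Z.

We work with the vertex ordering A < B < D < E < F < G < J < L. The simplices of K, each written with vertices in increasing order, are:

  0-simplices (8): A, B, D, E, F, G, J, L
  1-simplices (24): AB, AD, AE, AG, AJ, AL, BD, BE, BG, BJ, BL, DE, DF, DJ, DL, EG, EJ, EL, FG, FJ, FL, GJ, GL, JL
  2-simplices (16): ABG, ABL, ADE, ADJ, AEG, AJL, BDE, BDL, BEJ, BGJ, DFJ, DFL, EGL, EJL, FGJ, FGL

giving chain groups C_0 ≅ Z^8, C_1 ≅ Z^24, C_2 ≅ Z^16.

The boundary map ∂_1: C_1 → C_0 sends each edge [p,q] (with p < q) to q − p.
The 8×24 boundary matrix has rank 7 and Smith normal form diag(1,1,1,1,1,1,1).

The boundary map ∂_2: C_2 → C_1 maps a triangle to the signed sum of its edges. For instance
  ∂EJL = JL − EL + EJ,
  ∂ADE = DE − AE + AD.
As a 24×16 matrix over Z this has rank 15, with invariant factors (1,1,1,1,1,1,1,1,1,1,1,1,1,1,1).

From H_k ≅ ker(∂_k) / im(∂_{k+1}) we obtain:

  H_0: rank C_0 − rank ∂_1 = 8 − 7 = 1, and the invariant factors of ∂_1 are all 1, so H_0 = Z.
  H_1: rank ker ∂_1 − rank ∂_2 = (24 − 7) − 15 = 2, and the invariant factors of ∂_2 are all 1, so H_1 = Z^2.
  H_2: rank ker ∂_2 − rank ∂_3 = (16 − 15) − 0 = 1, and there is no ∂_3, so H_2 = Z.

As a check, the Euler characteristic is 8 − 24 + 16 = 0, which agrees with 1 − 2 + 1 = 0.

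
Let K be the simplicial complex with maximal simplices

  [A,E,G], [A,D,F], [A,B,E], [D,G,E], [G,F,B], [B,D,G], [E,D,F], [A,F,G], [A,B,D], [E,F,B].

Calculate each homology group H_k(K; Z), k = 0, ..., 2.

Take the total order A < B < D < E < F < G on the vertex set. Then K (dimension 2) consists of the simplices:

  0-simplices (6): A, B, D, E, F, G
  1-simplices (15): AB, AD, AE, AF, AG, BD, BE, BF, BG, DE, DF, DG, EF, EG, FG
  2-simplices (10): ABD, ABE, ADF, AEG, AFG, BDG, BEF, BFG, DEF, DEG

Hence C_0 ≅ Z^6, C_1 ≅ Z^15, C_2 ≅ Z^10.

∂_1: C_1 → C_0 is given by ∂[p,q] = [q] − [p].
The 6×15 boundary matrix has rank 5 and Smith normal form diag(1,1,1,1,1).

Boundary ∂_2: C_2 → C_1 maps a triangle to the signed sum of its edges. For instance
  ∂DEG = EG − DG + DE,
  ∂BEF = EF − BF + BE.
The resulting 15×10 matrix has rank 10, and its Smith normal form has invariant factors (1,1,1,1,1,1,1,1,1,2).

From H_k ≅ ker(∂_k) / im(∂_{k+1}) we obtain:

  H_0: rank C_0 − rank ∂_1 = 6 − 5 = 1, and the invariant factors of ∂_1 are all 1, so H_0 ≅ Z.
  H_1: rank ker ∂_1 − rank ∂_2 = (15 − 5) − 10 = 0, and ∂_2 has invariant factor 2 > 1, so H_1 ≅ Z/2.
  H_2: rank ker ∂_2 − rank ∂_3 = (10 − 10) − 0 = 0, and there is no ∂_3, so H_2 ≅ 0.

H_0 = Z,  H_1 = Z/2,  H_2 = 0.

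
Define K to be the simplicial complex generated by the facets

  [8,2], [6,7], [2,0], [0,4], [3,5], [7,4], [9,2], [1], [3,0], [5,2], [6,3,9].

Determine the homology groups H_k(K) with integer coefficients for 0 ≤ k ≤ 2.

We work with the vertex ordering 0 < 1 < 2 < 3 < 4 < 5 < 6 < 7 < 8 < 9. The simplices of K, each written with vertices in increasing order, are:

  0-simplices (10): [0], [1], [2], [3], [4], [5], [6], [7], [8], [9]
  1-simplices (12): [0,2], [0,3], [0,4], [2,5], [2,8], [2,9], [3,5], [3,6], [3,9], [4,7], [6,7], [6,9]
  2-simplices (1): [3,6,9]

so the chain groups are C_0 ≅ Z^10, C_1 ≅ Z^12, C_2 ≅ Z^1.

∂_1: C_1 → C_0 maps an edge to its endpoints' difference, ∂[p,q] = q − p.
The resulting 10×12 matrix has rank 8, and its Smith normal form has invariant factors (1,1,1,1,1,1,1,1).

Boundary ∂_2: C_2 → C_1 sends each 2-simplex [p,q,r] to [q,r] − [p,r] + [p,q]. For instance
  ∂[3,6,9] = [6,9] − [3,9] + [3,6].
This gives a 12×1 integer matrix of rank 1; reducing to Smith normal form yields diagonal entries (1).

Computing H_k = (kernel of ∂_k) / (image of ∂_{k+1}):

  H_0: rank C_0 − rank ∂_1 = 10 − 8 = 2, and the invariant factors of ∂_1 are all 1, so H_0 = Z^2.
  H_1: rank ker ∂_1 − rank ∂_2 = (12 − 8) − 1 = 3, and the invariant factors of ∂_2 are all 1, so H_1 = Z^3.
  H_2: rank ker ∂_2 − rank ∂_3 = (1 − 1) − 0 = 0, and there is no ∂_3, so H_2 = 0.

As a check, the Euler characteristic is 10 − 12 + 1 = -1, which agrees with 2 − 3 + 0 = -1.

H_0 ≅ Z^2,  H_1 ≅ Z^3,  H_2 = 0.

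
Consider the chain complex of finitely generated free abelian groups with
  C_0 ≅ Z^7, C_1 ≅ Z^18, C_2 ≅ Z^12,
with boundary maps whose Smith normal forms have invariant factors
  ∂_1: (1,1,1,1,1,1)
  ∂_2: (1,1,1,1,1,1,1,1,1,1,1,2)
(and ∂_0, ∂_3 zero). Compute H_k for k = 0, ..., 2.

H_0 ≅ Z,  H_1 ≅ Z/2,  H_2 = 0.

H_0: b_0 = 7 − 0 − 6 = 1; torsion from ∂_1 factors > 1: none. So H_0 ≅ Z.
H_1: b_1 = 18 − 6 − 12 = 0; torsion from ∂_2 factors > 1: [2]. So H_1 ≅ Z/2.
H_2: b_2 = 12 − 12 − 0 = 0; torsion from ∂_3 factors > 1: none. So H_2 ≅ 0.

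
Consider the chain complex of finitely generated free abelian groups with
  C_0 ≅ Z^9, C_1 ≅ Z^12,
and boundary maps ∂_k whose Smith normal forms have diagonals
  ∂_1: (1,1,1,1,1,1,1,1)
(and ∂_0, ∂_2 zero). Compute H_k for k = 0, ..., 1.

H_0: b_0 = 9 − 0 − 8 = 1; torsion from ∂_1 factors > 1: none. So H_0 = Z.
H_1: b_1 = 12 − 8 − 0 = 4; torsion from ∂_2 factors > 1: none. So H_1 = Z^4.

H_0 = Z,  H_1 = Z^4.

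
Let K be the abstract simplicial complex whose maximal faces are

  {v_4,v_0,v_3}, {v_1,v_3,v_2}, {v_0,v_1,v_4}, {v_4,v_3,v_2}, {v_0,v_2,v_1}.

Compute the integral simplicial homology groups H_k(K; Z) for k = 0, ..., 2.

We work with the vertex ordering v_0 < v_1 < v_2 < v_3 < v_4. The simplices of K, each written with vertices in increasing order, are:

  0-simplices (5): [v_0], [v_1], [v_2], [v_3], [v_4]
  1-simplices (10): [v_0,v_1], [v_0,v_2], [v_0,v_3], [v_0,v_4], [v_1,v_2], [v_1,v_3], [v_1,v_4], [v_2,v_3], [v_2,v_4], [v_3,v_4]
  2-simplices (5): [v_0,v_1,v_2], [v_0,v_1,v_4], [v_0,v_3,v_4], [v_1,v_2,v_3], [v_2,v_3,v_4]

so the chain groups are C_0 ≅ Z^5, C_1 ≅ Z^10, C_2 ≅ Z^5.

∂_1: C_1 → C_0 maps an edge to its endpoints' difference, ∂[p,q] = q − p. For instance
  ∂[v_0,v_1] = [v_1] − [v_0].
The resulting 5×10 matrix has rank 4, and its Smith normal form has invariant factors (1,1,1,1).

∂_2: C_2 → C_1 acts by ∂[p,q,r] = [q,r] − [p,r] + [p,q]. For instance
  ∂[v_1,v_2,v_3] = [v_2,v_3] − [v_1,v_3] + [v_1,v_2],
  ∂[v_2,v_3,v_4] = [v_3,v_4] − [v_2,v_4] + [v_2,v_3].
This gives a 10×5 integer matrix of rank 5; reducing to Smith normal form yields diagonal entries (1,1,1,1,1).

From H_k ≅ ker(∂_k) / im(∂_{k+1}) we obtain:

  H_0: rank C_0 − rank ∂_1 = 5 − 4 = 1, and the invariant factors of ∂_1 are all 1, so H_0 = Z.
  H_1: rank ker ∂_1 − rank ∂_2 = (10 − 4) − 5 = 1, and the invariant factors of ∂_2 are all 1, so H_1 = Z.
  H_2: rank ker ∂_2 − rank ∂_3 = (5 − 5) − 0 = 0, and there is no ∂_3, so H_2 = 0.

As a check, the Euler characteristic is 5 − 10 + 5 = 0, which agrees with 1 − 1 + 0 = 0.

H_0 = Z,  H_1 = Z,  H_2 = 0.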